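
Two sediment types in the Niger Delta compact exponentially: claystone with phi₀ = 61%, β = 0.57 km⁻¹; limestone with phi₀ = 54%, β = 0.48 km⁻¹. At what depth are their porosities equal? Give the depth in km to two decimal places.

Set phi₀ₐ e^(−βₐd) = phi₀ᵦ e^(−βᵦd) ⇒ ln(phi₀ₐ/phi₀ᵦ) = (βₐ − βᵦ)·d
d = ln(0.61/0.54) / (0.57 − 0.48) = 0.1219 / 0.09 = 1.354 km

1.35 km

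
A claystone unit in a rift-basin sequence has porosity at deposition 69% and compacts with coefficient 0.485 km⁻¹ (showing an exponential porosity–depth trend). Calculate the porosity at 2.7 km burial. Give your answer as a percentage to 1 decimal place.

phi = phi₀·exp(−c·d) = 0.69 × exp(−0.485 × 2.7) = 0.69 × exp(−1.31)
  = 0.69 × 0.2700 = 0.1863

18.6%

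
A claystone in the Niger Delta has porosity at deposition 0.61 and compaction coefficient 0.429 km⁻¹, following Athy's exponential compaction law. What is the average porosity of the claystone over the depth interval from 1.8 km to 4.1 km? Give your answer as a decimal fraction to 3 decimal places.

0.179

⟨phi⟩ = (1/(z₂−z₁)) ∫ phi₀ e^(−kz) dz = phi₀·(e^(−k·z₁) − e^(−k·z₂)) / (k·(z₂−z₁))
e^(−0.429×1.8) = 0.4620; e^(−0.429×4.1) = 0.1722
⟨phi⟩ = 0.61 × (0.4620 − 0.1722) / (0.429 × 2.3) = 0.61 × 0.2937 = 0.1791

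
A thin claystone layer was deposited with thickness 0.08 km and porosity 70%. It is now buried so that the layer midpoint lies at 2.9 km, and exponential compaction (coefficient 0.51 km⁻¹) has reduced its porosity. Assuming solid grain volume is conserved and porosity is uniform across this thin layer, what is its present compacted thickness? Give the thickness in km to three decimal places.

Porosity at 2.9 km: φ = 0.7·exp(−0.51×2.9) = 0.1595
Solid-volume conservation: h(1−φ) = h₀(1−φ₀) ⇒ h = h₀·(1−φ₀)/(1−φ)
h = 0.08 × (1 − 0.7)/(1 − 0.1595) = 0.08 × 0.3569 = 0.0286 km

0.029 km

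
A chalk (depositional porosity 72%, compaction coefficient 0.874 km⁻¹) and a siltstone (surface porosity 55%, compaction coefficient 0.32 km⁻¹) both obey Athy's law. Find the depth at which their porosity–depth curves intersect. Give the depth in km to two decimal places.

Set φ₀ₐ e^(−βₐz) = φ₀ᵦ e^(−βᵦz) ⇒ ln(φ₀ₐ/φ₀ᵦ) = (βₐ − βᵦ)·z
z = ln(0.72/0.55) / (0.874 − 0.32) = 0.2693 / 0.554 = 0.486 km

0.49 km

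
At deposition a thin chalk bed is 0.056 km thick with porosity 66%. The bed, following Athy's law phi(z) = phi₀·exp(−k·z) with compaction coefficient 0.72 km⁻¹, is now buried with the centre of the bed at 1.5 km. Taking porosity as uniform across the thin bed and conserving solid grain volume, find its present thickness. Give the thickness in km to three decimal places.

Porosity at 1.5 km: phi = 0.66·exp(−0.72×1.5) = 0.2241
Solid-volume conservation: h(1−phi) = h₀(1−phi₀) ⇒ h = h₀·(1−phi₀)/(1−phi)
h = 0.056 × (1 − 0.66)/(1 − 0.2241) = 0.056 × 0.4382 = 0.0245 km

0.025 km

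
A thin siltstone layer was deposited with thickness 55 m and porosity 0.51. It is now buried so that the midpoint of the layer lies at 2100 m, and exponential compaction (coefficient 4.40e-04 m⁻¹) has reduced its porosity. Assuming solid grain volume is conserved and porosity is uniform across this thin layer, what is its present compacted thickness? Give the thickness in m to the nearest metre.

Working in km (1 km = 1000 m; k in km⁻¹ = k in m⁻¹ × 1000):
Porosity at 2.1 km: n = 0.51·exp(−0.44×2.1) = 0.2024
Solid-volume conservation: h(1−n) = h₀(1−n₀) ⇒ h = h₀·(1−n₀)/(1−n)
h = 0.055 × (1 − 0.51)/(1 − 0.2024) = 0.055 × 0.6144 = 0.0338 km

34 m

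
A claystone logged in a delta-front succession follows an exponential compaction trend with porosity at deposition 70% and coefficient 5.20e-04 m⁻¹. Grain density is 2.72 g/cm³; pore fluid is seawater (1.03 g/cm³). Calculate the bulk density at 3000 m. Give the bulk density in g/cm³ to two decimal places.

2.47 g/cm³

Working in km (1 km = 1000 m; k in km⁻¹ = k in m⁻¹ × 1000):
Porosity at depth: φ = 0.7·exp(−0.52×3) = 0.7×0.2101 = 0.1471
Bulk density: ρ_b = (1−φ)ρ_g + φ·ρ_f = 0.8529×2.72 + 0.1471×1.03
       = 2.320 + 0.152 = 2.471 g/cm³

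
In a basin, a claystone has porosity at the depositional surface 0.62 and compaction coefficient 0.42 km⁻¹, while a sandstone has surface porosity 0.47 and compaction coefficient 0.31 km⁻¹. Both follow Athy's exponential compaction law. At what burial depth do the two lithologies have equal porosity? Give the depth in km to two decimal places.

2.52 km

Set φ₀ₐ e^(−kₐd) = φ₀ᵦ e^(−kᵦd) ⇒ ln(φ₀ₐ/φ₀ᵦ) = (kₐ − kᵦ)·d
d = ln(0.62/0.47) / (0.42 − 0.31) = 0.2770 / 0.11 = 2.518 km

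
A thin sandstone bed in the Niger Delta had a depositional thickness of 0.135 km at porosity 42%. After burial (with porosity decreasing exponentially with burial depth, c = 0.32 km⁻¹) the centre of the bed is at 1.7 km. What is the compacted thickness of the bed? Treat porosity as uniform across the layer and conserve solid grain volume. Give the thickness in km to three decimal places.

Porosity at 1.7 km: φ = 0.42·exp(−0.32×1.7) = 0.2438
Solid-volume conservation: h(1−φ) = h₀(1−φ₀) ⇒ h = h₀·(1−φ₀)/(1−φ)
h = 0.135 × (1 − 0.42)/(1 − 0.2438) = 0.135 × 0.7670 = 0.1035 km

0.104 km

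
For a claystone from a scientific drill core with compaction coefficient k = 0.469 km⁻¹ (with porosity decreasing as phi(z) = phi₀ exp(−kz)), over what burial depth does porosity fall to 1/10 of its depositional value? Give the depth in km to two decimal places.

phi/phi₀ = 1/10 ⇒ exp(−k·z) = 1/10 ⇒ z = ln(10) / k
z = 2.3026 / 0.469 = 4.910 km

4.91 km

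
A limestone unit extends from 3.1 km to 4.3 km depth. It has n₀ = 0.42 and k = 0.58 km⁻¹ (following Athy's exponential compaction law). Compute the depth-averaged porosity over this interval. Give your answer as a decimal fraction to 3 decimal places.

0.050

⟨n⟩ = (1/(Z₂−Z₁)) ∫ n₀ e^(−kZ) dZ = n₀·(e^(−k·Z₁) − e^(−k·Z₂)) / (k·(Z₂−Z₁))
e^(−0.58×3.1) = 0.1656; e^(−0.58×4.3) = 0.0826
⟨n⟩ = 0.42 × (0.1656 − 0.0826) / (0.58 × 1.2) = 0.42 × 0.1193 = 0.0501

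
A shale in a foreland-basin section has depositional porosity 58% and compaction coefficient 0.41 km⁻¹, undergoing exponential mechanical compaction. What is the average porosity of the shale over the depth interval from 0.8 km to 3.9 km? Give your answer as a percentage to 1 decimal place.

23.7%

⟨φ⟩ = (1/(z₂−z₁)) ∫ φ₀ e^(−βz) dz = φ₀·(e^(−β·z₁) − e^(−β·z₂)) / (β·(z₂−z₁))
e^(−0.41×0.8) = 0.7204; e^(−0.41×3.9) = 0.2021
⟨φ⟩ = 0.58 × (0.7204 − 0.2021) / (0.41 × 3.1) = 0.58 × 0.4078 = 0.2365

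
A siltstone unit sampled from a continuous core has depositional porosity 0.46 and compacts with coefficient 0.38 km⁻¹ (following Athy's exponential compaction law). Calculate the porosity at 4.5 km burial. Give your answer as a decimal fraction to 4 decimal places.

φ = φ₀·exp(−k·Z) = 0.46 × exp(−0.38 × 4.5) = 0.46 × exp(−1.71)
  = 0.46 × 0.1809 = 0.0832

0.0832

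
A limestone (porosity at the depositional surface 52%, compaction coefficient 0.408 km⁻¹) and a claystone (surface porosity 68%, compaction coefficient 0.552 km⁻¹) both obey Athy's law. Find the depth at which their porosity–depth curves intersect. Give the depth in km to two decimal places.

1.86 km

Set phi₀ₐ e^(−kₐZ) = phi₀ᵦ e^(−kᵦZ) ⇒ ln(phi₀ₐ/phi₀ᵦ) = (kₐ − kᵦ)·Z
Z = ln(0.52/0.68) / (0.408 − 0.552) = -0.2683 / -0.144 = 1.863 km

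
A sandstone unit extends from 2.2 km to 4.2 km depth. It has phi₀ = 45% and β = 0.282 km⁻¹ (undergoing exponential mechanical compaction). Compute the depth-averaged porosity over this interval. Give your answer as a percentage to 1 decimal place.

18.5%

⟨phi⟩ = (1/(d₂−d₁)) ∫ phi₀ e^(−βd) dd = phi₀·(e^(−β·d₁) − e^(−β·d₂)) / (β·(d₂−d₁))
e^(−0.282×2.2) = 0.5377; e^(−0.282×4.2) = 0.3059
⟨phi⟩ = 0.45 × (0.5377 − 0.3059) / (0.282 × 2) = 0.45 × 0.4110 = 0.1849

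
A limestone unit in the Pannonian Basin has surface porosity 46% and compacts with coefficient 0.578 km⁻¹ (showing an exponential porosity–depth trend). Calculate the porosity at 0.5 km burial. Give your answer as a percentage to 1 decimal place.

n = n₀·exp(−β·d) = 0.46 × exp(−0.578 × 0.5) = 0.46 × exp(−0.289)
  = 0.46 × 0.7490 = 0.3445

34.5%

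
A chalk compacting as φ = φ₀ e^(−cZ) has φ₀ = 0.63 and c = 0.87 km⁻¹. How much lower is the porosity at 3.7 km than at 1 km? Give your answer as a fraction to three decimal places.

φ(1) = 0.63·e^(−0.87×1) = 0.2639
φ(3.7) = 0.63·e^(−0.87×3.7) = 0.0252
Δφ = 0.2639 − 0.0252 = 0.2387

0.239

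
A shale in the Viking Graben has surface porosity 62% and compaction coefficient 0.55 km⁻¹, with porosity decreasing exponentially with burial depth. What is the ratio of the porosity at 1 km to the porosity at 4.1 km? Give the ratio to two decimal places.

5.50

phi(z₁)/phi(z₂) = e^(−k·z₁)/e^(−k·z₂) = e^{k(z₂−z₁)}
= exp(0.55 × 3.1) = exp(1.705) = 5.5014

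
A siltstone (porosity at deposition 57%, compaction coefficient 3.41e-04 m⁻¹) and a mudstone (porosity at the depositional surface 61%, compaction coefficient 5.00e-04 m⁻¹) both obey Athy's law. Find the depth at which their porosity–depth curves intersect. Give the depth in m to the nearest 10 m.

Working in km (1 km = 1000 m; k in km⁻¹ = k in m⁻¹ × 1000):
Set n₀ₐ e^(−kₐz) = n₀ᵦ e^(−kᵦz) ⇒ ln(n₀ₐ/n₀ᵦ) = (kₐ − kᵦ)·z
z = ln(0.57/0.61) / (0.341 − 0.5) = -0.0678 / -0.159 = 0.427 km

430 m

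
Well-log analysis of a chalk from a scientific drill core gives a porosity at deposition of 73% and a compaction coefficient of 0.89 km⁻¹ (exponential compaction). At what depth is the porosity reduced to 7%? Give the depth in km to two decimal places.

Invert Athy's law: z = ln(φ₀/φ) / k
z = ln(0.73/0.07) / 0.89 = ln(10.43) / 0.89 = 2.3445 / 0.89 = 2.634 km

2.63 km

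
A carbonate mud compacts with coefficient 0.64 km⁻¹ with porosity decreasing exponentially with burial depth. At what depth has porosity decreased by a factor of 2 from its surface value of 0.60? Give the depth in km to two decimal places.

n/n₀ = 1/2 ⇒ exp(−c·Z) = 1/2 ⇒ Z = ln(2) / c
Z = 0.6931 / 0.64 = 1.083 km

1.08 km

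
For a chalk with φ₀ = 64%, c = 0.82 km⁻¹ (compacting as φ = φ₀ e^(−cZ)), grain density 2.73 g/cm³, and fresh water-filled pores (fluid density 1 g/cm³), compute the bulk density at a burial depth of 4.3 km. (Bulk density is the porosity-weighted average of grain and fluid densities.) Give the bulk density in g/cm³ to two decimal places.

Porosity at depth: φ = 0.64·exp(−0.82×4.3) = 0.64×0.0294 = 0.0188
Bulk density: ρ_b = (1−φ)ρ_g + φ·ρ_f = 0.9812×2.73 + 0.0188×1
       = 2.679 + 0.019 = 2.697 g/cm³

2.70 g/cm³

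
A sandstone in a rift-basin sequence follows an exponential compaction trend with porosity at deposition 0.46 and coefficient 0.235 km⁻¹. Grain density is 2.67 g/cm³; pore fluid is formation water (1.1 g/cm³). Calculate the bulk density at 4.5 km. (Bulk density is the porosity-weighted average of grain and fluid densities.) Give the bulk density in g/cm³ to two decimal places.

Porosity at depth: n = 0.46·exp(−0.235×4.5) = 0.46×0.3473 = 0.1598
Bulk density: ρ_b = (1−n)ρ_g + n·ρ_f = 0.8402×2.67 + 0.1598×1.1
       = 2.243 + 0.176 = 2.419 g/cm³

2.42 g/cm³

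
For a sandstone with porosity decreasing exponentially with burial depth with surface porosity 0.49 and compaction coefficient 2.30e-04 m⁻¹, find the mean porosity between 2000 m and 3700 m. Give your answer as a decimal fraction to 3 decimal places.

Working in km (1 km = 1000 m; β in km⁻¹ = β in m⁻¹ × 1000):
⟨n⟩ = (1/(z₂−z₁)) ∫ n₀ e^(−βz) dz = n₀·(e^(−β·z₁) − e^(−β·z₂)) / (β·(z₂−z₁))
e^(−0.23×2) = 0.6313; e^(−0.23×3.7) = 0.4270
⟨n⟩ = 0.49 × (0.6313 − 0.4270) / (0.23 × 1.7) = 0.49 × 0.5225 = 0.2560

0.256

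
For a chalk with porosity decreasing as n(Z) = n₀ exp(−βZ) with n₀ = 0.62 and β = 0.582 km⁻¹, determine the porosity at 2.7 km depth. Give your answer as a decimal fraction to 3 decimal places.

n = n₀·exp(−β·Z) = 0.62 × exp(−0.582 × 2.7) = 0.62 × exp(−1.571)
  = 0.62 × 0.2078 = 0.1288

0.129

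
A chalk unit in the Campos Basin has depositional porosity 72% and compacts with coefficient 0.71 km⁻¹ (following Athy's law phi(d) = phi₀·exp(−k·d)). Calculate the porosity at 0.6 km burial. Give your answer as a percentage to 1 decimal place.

phi = phi₀·exp(−k·d) = 0.72 × exp(−0.71 × 0.6) = 0.72 × exp(−0.426)
  = 0.72 × 0.6531 = 0.4702

47.0%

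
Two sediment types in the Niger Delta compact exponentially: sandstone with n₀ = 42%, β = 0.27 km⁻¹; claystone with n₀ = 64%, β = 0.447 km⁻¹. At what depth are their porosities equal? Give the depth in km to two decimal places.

Set n₀ₐ e^(−βₐZ) = n₀ᵦ e^(−βᵦZ) ⇒ ln(n₀ₐ/n₀ᵦ) = (βₐ − βᵦ)·Z
Z = ln(0.42/0.64) / (0.27 − 0.447) = -0.4212 / -0.177 = 2.380 km

2.38 km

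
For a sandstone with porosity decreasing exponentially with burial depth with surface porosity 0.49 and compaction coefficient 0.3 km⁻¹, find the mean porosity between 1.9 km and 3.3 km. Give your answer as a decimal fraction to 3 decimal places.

0.226

⟨φ⟩ = (1/(Z₂−Z₁)) ∫ φ₀ e^(−cZ) dZ = φ₀·(e^(−c·Z₁) − e^(−c·Z₂)) / (c·(Z₂−Z₁))
e^(−0.3×1.9) = 0.5655; e^(−0.3×3.3) = 0.3716
⟨φ⟩ = 0.49 × (0.5655 − 0.3716) / (0.3 × 1.4) = 0.49 × 0.4618 = 0.2263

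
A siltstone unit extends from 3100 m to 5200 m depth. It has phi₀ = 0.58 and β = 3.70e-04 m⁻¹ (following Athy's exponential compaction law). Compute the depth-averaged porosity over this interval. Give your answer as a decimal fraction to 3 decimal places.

0.128

Working in km (1 km = 1000 m; β in km⁻¹ = β in m⁻¹ × 1000):
⟨phi⟩ = (1/(d₂−d₁)) ∫ phi₀ e^(−βd) dd = phi₀·(e^(−β·d₁) − e^(−β·d₂)) / (β·(d₂−d₁))
e^(−0.37×3.1) = 0.3176; e^(−0.37×5.2) = 0.1460
⟨phi⟩ = 0.58 × (0.3176 − 0.1460) / (0.37 × 2.1) = 0.58 × 0.2208 = 0.1281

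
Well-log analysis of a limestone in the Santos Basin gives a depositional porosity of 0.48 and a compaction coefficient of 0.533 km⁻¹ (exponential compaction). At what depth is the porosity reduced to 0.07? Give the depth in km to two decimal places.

Invert Athy's law: z = ln(φ₀/φ) / c
z = ln(0.48/0.07) / 0.533 = ln(6.857) / 0.533 = 1.9253 / 0.533 = 3.612 km

3.61 km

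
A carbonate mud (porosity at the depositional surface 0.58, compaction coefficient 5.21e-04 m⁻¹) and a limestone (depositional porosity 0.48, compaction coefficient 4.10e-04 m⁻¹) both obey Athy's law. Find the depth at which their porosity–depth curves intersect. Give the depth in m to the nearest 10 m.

Working in km (1 km = 1000 m; β in km⁻¹ = β in m⁻¹ × 1000):
Set n₀ₐ e^(−βₐz) = n₀ᵦ e^(−βᵦz) ⇒ ln(n₀ₐ/n₀ᵦ) = (βₐ − βᵦ)·z
z = ln(0.58/0.48) / (0.521 − 0.41) = 0.1892 / 0.111 = 1.705 km

1700 m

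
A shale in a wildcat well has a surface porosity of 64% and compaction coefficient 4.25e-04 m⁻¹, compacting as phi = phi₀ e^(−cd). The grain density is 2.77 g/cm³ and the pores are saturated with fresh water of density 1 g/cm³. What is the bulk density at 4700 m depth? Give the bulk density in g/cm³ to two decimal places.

2.62 g/cm³

Working in km (1 km = 1000 m; c in km⁻¹ = c in m⁻¹ × 1000):
Porosity at depth: phi = 0.64·exp(−0.425×4.7) = 0.64×0.1357 = 0.0868
Bulk density: ρ_b = (1−phi)ρ_g + phi·ρ_f = 0.9132×2.77 + 0.0868×1
       = 2.529 + 0.087 = 2.616 g/cm³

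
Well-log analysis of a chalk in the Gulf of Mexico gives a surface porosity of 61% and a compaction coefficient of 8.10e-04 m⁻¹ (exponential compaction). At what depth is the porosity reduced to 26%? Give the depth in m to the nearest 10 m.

1050 m

Working in km (1 km = 1000 m; β in km⁻¹ = β in m⁻¹ × 1000):
Invert Athy's law: z = ln(φ₀/φ) / β
z = ln(0.61/0.26) / 0.81 = ln(2.346) / 0.81 = 0.8528 / 0.81 = 1.053 km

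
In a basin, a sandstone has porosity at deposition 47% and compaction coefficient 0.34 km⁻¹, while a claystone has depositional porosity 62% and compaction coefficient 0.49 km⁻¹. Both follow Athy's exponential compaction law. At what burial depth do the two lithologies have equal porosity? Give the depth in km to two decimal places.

Set φ₀ₐ e^(−βₐd) = φ₀ᵦ e^(−βᵦd) ⇒ ln(φ₀ₐ/φ₀ᵦ) = (βₐ − βᵦ)·d
d = ln(0.47/0.62) / (0.34 − 0.49) = -0.2770 / -0.15 = 1.847 km

1.85 km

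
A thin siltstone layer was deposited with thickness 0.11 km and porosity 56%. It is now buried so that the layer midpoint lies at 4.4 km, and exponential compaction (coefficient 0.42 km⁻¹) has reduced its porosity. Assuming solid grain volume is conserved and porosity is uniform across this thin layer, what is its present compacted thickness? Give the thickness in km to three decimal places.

Porosity at 4.4 km: φ = 0.56·exp(−0.42×4.4) = 0.0882
Solid-volume conservation: h(1−φ) = h₀(1−φ₀) ⇒ h = h₀·(1−φ₀)/(1−φ)
h = 0.11 × (1 − 0.56)/(1 − 0.0882) = 0.11 × 0.4826 = 0.0531 km

0.053 km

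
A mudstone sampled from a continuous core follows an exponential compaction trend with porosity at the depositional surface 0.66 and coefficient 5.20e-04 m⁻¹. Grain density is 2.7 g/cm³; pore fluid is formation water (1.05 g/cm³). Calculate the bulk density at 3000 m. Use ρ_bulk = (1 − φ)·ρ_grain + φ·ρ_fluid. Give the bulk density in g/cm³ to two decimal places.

Working in km (1 km = 1000 m; β in km⁻¹ = β in m⁻¹ × 1000):
Porosity at depth: phi = 0.66·exp(−0.52×3) = 0.66×0.2101 = 0.1387
Bulk density: ρ_b = (1−phi)ρ_g + phi·ρ_f = 0.8613×2.7 + 0.1387×1.05
       = 2.326 + 0.146 = 2.471 g/cm³

2.47 g/cm³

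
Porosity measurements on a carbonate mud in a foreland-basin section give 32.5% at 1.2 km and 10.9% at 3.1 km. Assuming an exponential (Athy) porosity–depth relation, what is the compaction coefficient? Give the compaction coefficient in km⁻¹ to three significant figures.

0.575 km⁻¹

Athy: n(z) = n₀ e^(−cz) ⇒ n₁/n₂ = e^{c(z₂−z₁)} ⇒ c = ln(n₁/n₂)/(z₂−z₁)
c = ln(0.325/0.109) / (3.1 − 1.2) = ln(2.982) / 1.9 = 1.0925 / 1.9 = 0.575 km⁻¹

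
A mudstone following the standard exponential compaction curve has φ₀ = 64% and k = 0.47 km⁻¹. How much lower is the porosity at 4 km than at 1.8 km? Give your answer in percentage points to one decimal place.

φ(1.8) = 0.64·e^(−0.47×1.8) = 0.2746
φ(4) = 0.64·e^(−0.47×4) = 0.0977
Δφ = 0.2746 − 0.0977 = 0.1770

17.7 percentage points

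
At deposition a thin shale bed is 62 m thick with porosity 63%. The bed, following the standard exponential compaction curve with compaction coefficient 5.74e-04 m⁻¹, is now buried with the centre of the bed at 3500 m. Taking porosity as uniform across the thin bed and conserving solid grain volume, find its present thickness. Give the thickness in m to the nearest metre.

25 m

Working in km (1 km = 1000 m; k in km⁻¹ = k in m⁻¹ × 1000):
Porosity at 3.5 km: phi = 0.63·exp(−0.574×3.5) = 0.0845
Solid-volume conservation: h(1−phi) = h₀(1−phi₀) ⇒ h = h₀·(1−phi₀)/(1−phi)
h = 0.062 × (1 − 0.63)/(1 − 0.0845) = 0.062 × 0.4041 = 0.0251 km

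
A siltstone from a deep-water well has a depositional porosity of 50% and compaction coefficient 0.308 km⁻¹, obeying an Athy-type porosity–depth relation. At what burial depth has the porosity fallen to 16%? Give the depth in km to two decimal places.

Invert Athy's law: z = ln(φ₀/φ) / k
z = ln(0.5/0.16) / 0.308 = ln(3.125) / 0.308 = 1.1394 / 0.308 = 3.699 km

3.70 km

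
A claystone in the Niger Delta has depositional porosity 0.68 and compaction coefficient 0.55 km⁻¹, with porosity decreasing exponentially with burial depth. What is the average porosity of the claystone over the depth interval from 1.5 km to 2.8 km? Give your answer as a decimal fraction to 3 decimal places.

⟨phi⟩ = (1/(d₂−d₁)) ∫ phi₀ e^(−βd) dd = phi₀·(e^(−β·d₁) − e^(−β·d₂)) / (β·(d₂−d₁))
e^(−0.55×1.5) = 0.4382; e^(−0.55×2.8) = 0.2144
⟨phi⟩ = 0.68 × (0.4382 − 0.2144) / (0.55 × 1.3) = 0.68 × 0.3131 = 0.2129

0.213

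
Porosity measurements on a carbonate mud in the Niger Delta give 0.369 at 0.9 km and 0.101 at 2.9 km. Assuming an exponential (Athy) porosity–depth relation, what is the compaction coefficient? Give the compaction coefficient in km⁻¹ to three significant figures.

Athy: phi(d) = phi₀ e^(−cd) ⇒ phi₁/phi₂ = e^{c(d₂−d₁)} ⇒ c = ln(phi₁/phi₂)/(d₂−d₁)
c = ln(0.369/0.101) / (2.9 − 0.9) = ln(3.653) / 2 = 1.2957 / 2 = 0.6478 km⁻¹

0.648 km⁻¹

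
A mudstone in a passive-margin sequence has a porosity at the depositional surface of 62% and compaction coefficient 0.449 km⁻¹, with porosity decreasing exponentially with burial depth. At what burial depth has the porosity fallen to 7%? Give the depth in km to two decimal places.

4.86 km

Invert Athy's law: d = ln(phi₀/phi) / c
d = ln(0.62/0.07) / 0.449 = ln(8.857) / 0.449 = 2.1812 / 0.449 = 4.858 km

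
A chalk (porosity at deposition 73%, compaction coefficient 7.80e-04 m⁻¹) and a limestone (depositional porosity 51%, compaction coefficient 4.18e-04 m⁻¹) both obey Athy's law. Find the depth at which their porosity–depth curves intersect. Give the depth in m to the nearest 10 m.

990 m

Working in km (1 km = 1000 m; β in km⁻¹ = β in m⁻¹ × 1000):
Set n₀ₐ e^(−βₐd) = n₀ᵦ e^(−βᵦd) ⇒ ln(n₀ₐ/n₀ᵦ) = (βₐ − βᵦ)·d
d = ln(0.73/0.51) / (0.78 − 0.418) = 0.3586 / 0.362 = 0.991 km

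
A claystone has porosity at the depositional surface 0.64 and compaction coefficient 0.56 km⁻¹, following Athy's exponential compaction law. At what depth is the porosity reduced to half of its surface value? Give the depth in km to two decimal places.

1.24 km

n/n₀ = 1/2 ⇒ exp(−β·Z) = 1/2 ⇒ Z = ln(2) / β
Z = 0.6931 / 0.56 = 1.238 km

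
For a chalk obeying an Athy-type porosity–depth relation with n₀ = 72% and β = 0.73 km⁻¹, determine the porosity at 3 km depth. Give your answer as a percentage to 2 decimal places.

8.06%

n = n₀·exp(−β·Z) = 0.72 × exp(−0.73 × 3) = 0.72 × exp(−2.19)
  = 0.72 × 0.1119 = 0.0806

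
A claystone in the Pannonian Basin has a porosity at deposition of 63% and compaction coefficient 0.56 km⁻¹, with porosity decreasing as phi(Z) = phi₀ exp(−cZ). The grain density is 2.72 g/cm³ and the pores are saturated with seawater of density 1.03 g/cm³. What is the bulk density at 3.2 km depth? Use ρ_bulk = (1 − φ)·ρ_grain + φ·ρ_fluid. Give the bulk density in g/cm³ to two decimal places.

2.54 g/cm³

Porosity at depth: phi = 0.63·exp(−0.56×3.2) = 0.63×0.1666 = 0.1050
Bulk density: ρ_b = (1−phi)ρ_g + phi·ρ_f = 0.8950×2.72 + 0.1050×1.03
       = 2.434 + 0.108 = 2.543 g/cm³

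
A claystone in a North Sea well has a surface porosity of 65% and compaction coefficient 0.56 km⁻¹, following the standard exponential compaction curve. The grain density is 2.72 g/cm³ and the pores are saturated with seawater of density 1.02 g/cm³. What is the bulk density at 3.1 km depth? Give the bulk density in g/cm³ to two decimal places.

Porosity at depth: φ = 0.65·exp(−0.56×3.1) = 0.65×0.1762 = 0.1145
Bulk density: ρ_b = (1−φ)ρ_g + φ·ρ_f = 0.8855×2.72 + 0.1145×1.02
       = 2.408 + 0.117 = 2.525 g/cm³

2.53 g/cm³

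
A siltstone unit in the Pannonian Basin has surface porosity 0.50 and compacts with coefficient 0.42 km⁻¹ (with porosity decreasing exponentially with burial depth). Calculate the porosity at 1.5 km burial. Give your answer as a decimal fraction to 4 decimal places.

φ = φ₀·exp(−β·z) = 0.5 × exp(−0.42 × 1.5) = 0.5 × exp(−0.63)
  = 0.5 × 0.5326 = 0.2663

0.2663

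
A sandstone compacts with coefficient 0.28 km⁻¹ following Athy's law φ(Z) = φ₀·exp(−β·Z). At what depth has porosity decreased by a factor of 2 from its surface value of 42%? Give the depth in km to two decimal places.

φ/φ₀ = 1/2 ⇒ exp(−β·Z) = 1/2 ⇒ Z = ln(2) / β
Z = 0.6931 / 0.28 = 2.476 km

2.48 km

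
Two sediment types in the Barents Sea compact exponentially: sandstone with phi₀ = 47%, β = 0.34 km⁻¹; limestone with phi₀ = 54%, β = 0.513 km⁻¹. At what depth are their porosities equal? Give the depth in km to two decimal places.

0.80 km

Set phi₀ₐ e^(−βₐd) = phi₀ᵦ e^(−βᵦd) ⇒ ln(phi₀ₐ/phi₀ᵦ) = (βₐ − βᵦ)·d
d = ln(0.47/0.54) / (0.34 − 0.513) = -0.1388 / -0.173 = 0.803 km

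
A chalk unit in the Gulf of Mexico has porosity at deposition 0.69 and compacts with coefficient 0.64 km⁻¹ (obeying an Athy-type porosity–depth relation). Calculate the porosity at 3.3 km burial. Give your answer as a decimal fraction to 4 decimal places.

n = n₀·exp(−k·d) = 0.69 × exp(−0.64 × 3.3) = 0.69 × exp(−2.112)
  = 0.69 × 0.1210 = 0.0835

0.0835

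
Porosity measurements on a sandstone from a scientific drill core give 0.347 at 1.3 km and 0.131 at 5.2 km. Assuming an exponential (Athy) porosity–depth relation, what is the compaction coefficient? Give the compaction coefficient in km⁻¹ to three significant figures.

Athy: phi(z) = phi₀ e^(−cz) ⇒ phi₁/phi₂ = e^{c(z₂−z₁)} ⇒ c = ln(phi₁/phi₂)/(z₂−z₁)
c = ln(0.347/0.131) / (5.2 − 1.3) = ln(2.649) / 3.9 = 0.9741 / 3.9 = 0.2498 km⁻¹

0.250 km⁻¹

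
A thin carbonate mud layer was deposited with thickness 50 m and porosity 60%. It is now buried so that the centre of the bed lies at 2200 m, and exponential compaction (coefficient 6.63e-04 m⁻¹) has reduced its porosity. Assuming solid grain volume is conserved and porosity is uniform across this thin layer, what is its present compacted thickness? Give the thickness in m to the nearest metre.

23 m

Working in km (1 km = 1000 m; c in km⁻¹ = c in m⁻¹ × 1000):
Porosity at 2.2 km: phi = 0.6·exp(−0.663×2.2) = 0.1395
Solid-volume conservation: h(1−phi) = h₀(1−phi₀) ⇒ h = h₀·(1−phi₀)/(1−phi)
h = 0.05 × (1 − 0.6)/(1 − 0.1395) = 0.05 × 0.4649 = 0.0232 km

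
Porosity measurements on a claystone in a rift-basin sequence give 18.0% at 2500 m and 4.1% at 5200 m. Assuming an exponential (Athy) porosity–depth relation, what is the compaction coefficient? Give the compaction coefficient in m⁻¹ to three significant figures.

Working in km (1 km = 1000 m; k in km⁻¹ = k in m⁻¹ × 1000):
Athy: phi(d) = phi₀ e^(−kd) ⇒ phi₁/phi₂ = e^{k(d₂−d₁)} ⇒ k = ln(phi₁/phi₂)/(d₂−d₁)
k = ln(0.18/0.041) / (5.2 − 2.5) = ln(4.39) / 2.7 = 1.4794 / 2.7 = 0.5479 km⁻¹

0.000548 m⁻¹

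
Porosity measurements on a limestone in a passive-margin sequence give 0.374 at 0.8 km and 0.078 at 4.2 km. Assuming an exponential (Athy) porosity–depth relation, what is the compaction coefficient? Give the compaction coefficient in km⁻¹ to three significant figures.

0.461 km⁻¹

Athy: phi(d) = phi₀ e^(−kd) ⇒ phi₁/phi₂ = e^{k(d₂−d₁)} ⇒ k = ln(phi₁/phi₂)/(d₂−d₁)
k = ln(0.374/0.078) / (4.2 − 0.8) = ln(4.795) / 3.4 = 1.5675 / 3.4 = 0.461 km⁻¹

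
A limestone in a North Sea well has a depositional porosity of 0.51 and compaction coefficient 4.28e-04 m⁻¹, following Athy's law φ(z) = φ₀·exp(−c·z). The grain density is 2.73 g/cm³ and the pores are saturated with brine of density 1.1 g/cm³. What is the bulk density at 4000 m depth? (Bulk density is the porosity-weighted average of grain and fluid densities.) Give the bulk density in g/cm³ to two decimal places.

2.58 g/cm³

Working in km (1 km = 1000 m; c in km⁻¹ = c in m⁻¹ × 1000):
Porosity at depth: φ = 0.51·exp(−0.428×4) = 0.51×0.1805 = 0.0921
Bulk density: ρ_b = (1−φ)ρ_g + φ·ρ_f = 0.9079×2.73 + 0.0921×1.1
       = 2.479 + 0.101 = 2.580 g/cm³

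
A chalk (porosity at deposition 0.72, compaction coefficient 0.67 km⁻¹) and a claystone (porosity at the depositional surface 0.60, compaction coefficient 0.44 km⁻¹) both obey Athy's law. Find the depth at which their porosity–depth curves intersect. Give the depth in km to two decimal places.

Set n₀ₐ e^(−cₐZ) = n₀ᵦ e^(−cᵦZ) ⇒ ln(n₀ₐ/n₀ᵦ) = (cₐ − cᵦ)·Z
Z = ln(0.72/0.6) / (0.67 − 0.44) = 0.1823 / 0.23 = 0.793 km

0.79 km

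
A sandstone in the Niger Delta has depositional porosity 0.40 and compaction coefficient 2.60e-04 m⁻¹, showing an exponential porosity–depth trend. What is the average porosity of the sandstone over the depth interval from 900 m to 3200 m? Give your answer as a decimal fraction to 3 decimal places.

0.238

Working in km (1 km = 1000 m; k in km⁻¹ = k in m⁻¹ × 1000):
⟨φ⟩ = (1/(z₂−z₁)) ∫ φ₀ e^(−kz) dz = φ₀·(e^(−k·z₁) − e^(−k·z₂)) / (k·(z₂−z₁))
e^(−0.26×0.9) = 0.7914; e^(−0.26×3.2) = 0.4352
⟨φ⟩ = 0.4 × (0.7914 − 0.4352) / (0.26 × 2.3) = 0.4 × 0.5956 = 0.2383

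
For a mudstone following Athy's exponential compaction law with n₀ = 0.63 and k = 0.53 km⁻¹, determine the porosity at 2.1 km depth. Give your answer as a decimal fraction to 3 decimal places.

n = n₀·exp(−k·z) = 0.63 × exp(−0.53 × 2.1) = 0.63 × exp(−1.113)
  = 0.63 × 0.3286 = 0.2070

0.207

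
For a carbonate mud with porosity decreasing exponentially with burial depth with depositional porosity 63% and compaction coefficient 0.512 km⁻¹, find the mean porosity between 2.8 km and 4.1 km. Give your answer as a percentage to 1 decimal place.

11.0%

⟨n⟩ = (1/(d₂−d₁)) ∫ n₀ e^(−cd) dd = n₀·(e^(−c·d₁) − e^(−c·d₂)) / (c·(d₂−d₁))
e^(−0.512×2.8) = 0.2384; e^(−0.512×4.1) = 0.1226
⟨n⟩ = 0.63 × (0.2384 − 0.1226) / (0.512 × 1.3) = 0.63 × 0.1741 = 0.1097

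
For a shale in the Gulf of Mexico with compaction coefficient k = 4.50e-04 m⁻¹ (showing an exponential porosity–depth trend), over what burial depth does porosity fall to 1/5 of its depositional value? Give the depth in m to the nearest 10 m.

3580 m

Working in km (1 km = 1000 m; k in km⁻¹ = k in m⁻¹ × 1000):
n/n₀ = 1/5 ⇒ exp(−k·Z) = 1/5 ⇒ Z = ln(5) / k
Z = 1.6094 / 0.45 = 3.577 km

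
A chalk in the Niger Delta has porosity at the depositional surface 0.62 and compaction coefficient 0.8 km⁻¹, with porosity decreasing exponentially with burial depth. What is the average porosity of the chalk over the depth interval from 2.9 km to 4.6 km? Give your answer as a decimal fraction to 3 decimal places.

0.033

⟨φ⟩ = (1/(z₂−z₁)) ∫ φ₀ e^(−βz) dz = φ₀·(e^(−β·z₁) − e^(−β·z₂)) / (β·(z₂−z₁))
e^(−0.8×2.9) = 0.0983; e^(−0.8×4.6) = 0.0252
⟨φ⟩ = 0.62 × (0.0983 − 0.0252) / (0.8 × 1.7) = 0.62 × 0.0537 = 0.0333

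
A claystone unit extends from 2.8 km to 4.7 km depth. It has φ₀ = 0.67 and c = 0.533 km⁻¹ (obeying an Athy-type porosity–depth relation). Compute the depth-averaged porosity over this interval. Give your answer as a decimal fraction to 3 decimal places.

0.095

⟨φ⟩ = (1/(z₂−z₁)) ∫ φ₀ e^(−cz) dz = φ₀·(e^(−c·z₁) − e^(−c·z₂)) / (c·(z₂−z₁))
e^(−0.533×2.8) = 0.2248; e^(−0.533×4.7) = 0.0817
⟨φ⟩ = 0.67 × (0.2248 − 0.0817) / (0.533 × 1.9) = 0.67 × 0.1414 = 0.0947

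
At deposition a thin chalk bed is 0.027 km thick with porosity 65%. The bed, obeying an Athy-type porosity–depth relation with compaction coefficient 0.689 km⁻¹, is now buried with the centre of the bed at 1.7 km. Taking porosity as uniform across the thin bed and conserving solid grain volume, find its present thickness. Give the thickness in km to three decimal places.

0.012 km

Porosity at 1.7 km: phi = 0.65·exp(−0.689×1.7) = 0.2015
Solid-volume conservation: h(1−phi) = h₀(1−phi₀) ⇒ h = h₀·(1−phi₀)/(1−phi)
h = 0.027 × (1 − 0.65)/(1 − 0.2015) = 0.027 × 0.4383 = 0.0118 km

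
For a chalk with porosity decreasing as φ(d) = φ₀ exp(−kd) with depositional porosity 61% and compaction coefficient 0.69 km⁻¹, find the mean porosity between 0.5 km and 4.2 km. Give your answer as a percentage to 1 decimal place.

15.6%

⟨φ⟩ = (1/(d₂−d₁)) ∫ φ₀ e^(−kd) dd = φ₀·(e^(−k·d₁) − e^(−k·d₂)) / (k·(d₂−d₁))
e^(−0.69×0.5) = 0.7082; e^(−0.69×4.2) = 0.0551
⟨φ⟩ = 0.61 × (0.7082 − 0.0551) / (0.69 × 3.7) = 0.61 × 0.2558 = 0.1560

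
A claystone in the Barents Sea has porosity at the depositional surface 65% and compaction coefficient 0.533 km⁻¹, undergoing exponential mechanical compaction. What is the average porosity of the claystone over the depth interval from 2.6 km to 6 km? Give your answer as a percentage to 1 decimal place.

7.5%

⟨φ⟩ = (1/(d₂−d₁)) ∫ φ₀ e^(−βd) dd = φ₀·(e^(−β·d₁) − e^(−β·d₂)) / (β·(d₂−d₁))
e^(−0.533×2.6) = 0.2501; e^(−0.533×6) = 0.0408
⟨φ⟩ = 0.65 × (0.2501 − 0.0408) / (0.533 × 3.4) = 0.65 × 0.1155 = 0.0751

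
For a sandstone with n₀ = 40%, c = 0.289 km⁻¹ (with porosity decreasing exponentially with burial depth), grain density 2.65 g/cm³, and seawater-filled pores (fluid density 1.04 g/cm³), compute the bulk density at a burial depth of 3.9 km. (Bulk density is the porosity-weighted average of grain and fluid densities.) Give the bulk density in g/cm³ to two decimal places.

Porosity at depth: n = 0.4·exp(−0.289×3.9) = 0.4×0.3240 = 0.1296
Bulk density: ρ_b = (1−n)ρ_g + n·ρ_f = 0.8704×2.65 + 0.1296×1.04
       = 2.307 + 0.135 = 2.441 g/cm³

2.44 g/cm³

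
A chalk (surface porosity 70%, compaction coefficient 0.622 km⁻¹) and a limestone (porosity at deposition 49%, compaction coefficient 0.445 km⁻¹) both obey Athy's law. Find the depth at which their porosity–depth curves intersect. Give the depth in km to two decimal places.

Set φ₀ₐ e^(−cₐZ) = φ₀ᵦ e^(−cᵦZ) ⇒ ln(φ₀ₐ/φ₀ᵦ) = (cₐ − cᵦ)·Z
Z = ln(0.7/0.49) / (0.622 − 0.445) = 0.3567 / 0.177 = 2.015 km

2.02 km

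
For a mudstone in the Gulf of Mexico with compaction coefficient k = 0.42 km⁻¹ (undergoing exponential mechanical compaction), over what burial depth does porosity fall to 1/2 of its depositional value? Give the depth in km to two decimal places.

φ/φ₀ = 1/2 ⇒ exp(−k·d) = 1/2 ⇒ d = ln(2) / k
d = 0.6931 / 0.42 = 1.650 km

1.65 km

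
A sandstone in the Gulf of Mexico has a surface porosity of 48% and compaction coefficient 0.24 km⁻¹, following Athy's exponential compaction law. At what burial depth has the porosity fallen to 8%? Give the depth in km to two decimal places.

Invert Athy's law: d = ln(φ₀/φ) / k
d = ln(0.48/0.08) / 0.24 = ln(6) / 0.24 = 1.7918 / 0.24 = 7.466 km

7.47 km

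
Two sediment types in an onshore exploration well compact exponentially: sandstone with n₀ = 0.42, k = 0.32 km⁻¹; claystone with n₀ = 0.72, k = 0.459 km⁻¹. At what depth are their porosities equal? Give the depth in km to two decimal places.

Set n₀ₐ e^(−kₐZ) = n₀ᵦ e^(−kᵦZ) ⇒ ln(n₀ₐ/n₀ᵦ) = (kₐ − kᵦ)·Z
Z = ln(0.42/0.72) / (0.32 − 0.459) = -0.5390 / -0.139 = 3.878 km

3.88 km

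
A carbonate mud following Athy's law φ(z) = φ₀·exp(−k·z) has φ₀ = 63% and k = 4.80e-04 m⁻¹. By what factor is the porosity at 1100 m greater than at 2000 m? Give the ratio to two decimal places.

1.54

Working in km (1 km = 1000 m; k in km⁻¹ = k in m⁻¹ × 1000):
φ(z₁)/φ(z₂) = e^(−k·z₁)/e^(−k·z₂) = e^{k(z₂−z₁)}
= exp(0.48 × 0.9) = exp(0.432) = 1.5403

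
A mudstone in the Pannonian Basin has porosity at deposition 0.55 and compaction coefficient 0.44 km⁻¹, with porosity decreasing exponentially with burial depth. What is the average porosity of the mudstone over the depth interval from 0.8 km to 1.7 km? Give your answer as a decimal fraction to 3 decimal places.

0.319

⟨φ⟩ = (1/(Z₂−Z₁)) ∫ φ₀ e^(−cZ) dZ = φ₀·(e^(−c·Z₁) − e^(−c·Z₂)) / (c·(Z₂−Z₁))
e^(−0.44×0.8) = 0.7033; e^(−0.44×1.7) = 0.4733
⟨φ⟩ = 0.55 × (0.7033 − 0.4733) / (0.44 × 0.9) = 0.55 × 0.5807 = 0.3194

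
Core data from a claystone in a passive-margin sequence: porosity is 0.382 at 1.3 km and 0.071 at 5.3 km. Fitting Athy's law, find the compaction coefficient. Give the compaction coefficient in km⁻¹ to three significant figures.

0.421 km⁻¹

Athy: φ(z) = φ₀ e^(−kz) ⇒ φ₁/φ₂ = e^{k(z₂−z₁)} ⇒ k = ln(φ₁/φ₂)/(z₂−z₁)
k = ln(0.382/0.071) / (5.3 − 1.3) = ln(5.38) / 4 = 1.6827 / 4 = 0.4207 km⁻¹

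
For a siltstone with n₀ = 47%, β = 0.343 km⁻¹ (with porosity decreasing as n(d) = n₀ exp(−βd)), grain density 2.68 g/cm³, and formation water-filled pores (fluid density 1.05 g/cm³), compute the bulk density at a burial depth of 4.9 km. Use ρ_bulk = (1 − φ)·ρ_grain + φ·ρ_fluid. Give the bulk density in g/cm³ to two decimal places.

Porosity at depth: n = 0.47·exp(−0.343×4.9) = 0.47×0.1862 = 0.0875
Bulk density: ρ_b = (1−n)ρ_g + n·ρ_f = 0.9125×2.68 + 0.0875×1.05
       = 2.445 + 0.092 = 2.537 g/cm³

2.54 g/cm³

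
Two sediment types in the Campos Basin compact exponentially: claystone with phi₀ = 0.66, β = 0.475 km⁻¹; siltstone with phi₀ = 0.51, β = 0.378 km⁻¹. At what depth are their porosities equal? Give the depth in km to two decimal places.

2.66 km

Set phi₀ₐ e^(−βₐz) = phi₀ᵦ e^(−βᵦz) ⇒ ln(phi₀ₐ/phi₀ᵦ) = (βₐ − βᵦ)·z
z = ln(0.66/0.51) / (0.475 − 0.378) = 0.2578 / 0.097 = 2.658 km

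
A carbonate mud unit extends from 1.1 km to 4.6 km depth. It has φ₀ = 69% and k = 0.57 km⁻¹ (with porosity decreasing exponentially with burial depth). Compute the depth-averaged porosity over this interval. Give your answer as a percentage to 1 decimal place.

⟨φ⟩ = (1/(z₂−z₁)) ∫ φ₀ e^(−kz) dz = φ₀·(e^(−k·z₁) − e^(−k·z₂)) / (k·(z₂−z₁))
e^(−0.57×1.1) = 0.5342; e^(−0.57×4.6) = 0.0727
⟨φ⟩ = 0.69 × (0.5342 − 0.0727) / (0.57 × 3.5) = 0.69 × 0.2313 = 0.1596

16.0%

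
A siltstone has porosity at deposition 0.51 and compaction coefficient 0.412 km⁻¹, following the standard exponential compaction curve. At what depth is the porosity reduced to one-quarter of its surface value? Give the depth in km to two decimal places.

n/n₀ = 1/4 ⇒ exp(−c·d) = 1/4 ⇒ d = ln(4) / c
d = 1.3863 / 0.412 = 3.365 km

3.36 km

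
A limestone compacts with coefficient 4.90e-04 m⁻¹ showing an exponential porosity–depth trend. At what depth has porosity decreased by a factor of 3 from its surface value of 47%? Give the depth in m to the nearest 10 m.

2240 m

Working in km (1 km = 1000 m; c in km⁻¹ = c in m⁻¹ × 1000):
phi/phi₀ = 1/3 ⇒ exp(−c·Z) = 1/3 ⇒ Z = ln(3) / c
Z = 1.0986 / 0.49 = 2.242 km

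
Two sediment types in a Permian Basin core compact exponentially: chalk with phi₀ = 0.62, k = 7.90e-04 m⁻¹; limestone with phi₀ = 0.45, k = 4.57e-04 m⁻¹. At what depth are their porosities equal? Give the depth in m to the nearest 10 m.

Working in km (1 km = 1000 m; k in km⁻¹ = k in m⁻¹ × 1000):
Set phi₀ₐ e^(−kₐz) = phi₀ᵦ e^(−kᵦz) ⇒ ln(phi₀ₐ/phi₀ᵦ) = (kₐ − kᵦ)·z
z = ln(0.62/0.45) / (0.79 − 0.457) = 0.3205 / 0.333 = 0.962 km

960 m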